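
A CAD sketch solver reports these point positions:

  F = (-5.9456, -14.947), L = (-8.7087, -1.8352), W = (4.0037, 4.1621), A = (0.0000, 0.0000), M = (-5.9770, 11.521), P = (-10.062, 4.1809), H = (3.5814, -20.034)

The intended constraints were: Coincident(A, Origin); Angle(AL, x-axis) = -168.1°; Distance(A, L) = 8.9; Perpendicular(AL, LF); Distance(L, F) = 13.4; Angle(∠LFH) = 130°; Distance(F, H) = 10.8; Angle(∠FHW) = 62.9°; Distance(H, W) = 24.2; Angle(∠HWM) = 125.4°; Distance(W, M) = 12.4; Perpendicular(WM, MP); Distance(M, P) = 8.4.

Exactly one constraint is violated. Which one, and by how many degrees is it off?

Perpendicular(WM, MP) — off by 7.30°.

A = (0.00, 0.00) ✓; AL at -168.1° ✓; |AL| = 8.900 ✓; ∠(AL, LF) = 90.00° ✓; |LF| = 13.40 ✓; ∠LFH = 130.0° ✓; |FH| = 10.80 ✓; ∠FHW = 62.90° ✓; |HW| = 24.20 ✓; ∠HWM = 125.4° ✓; |WM| = 12.40 ✓; ∠(WM, MP) = 97.30° ✗; |MP| = 8.400 ✓.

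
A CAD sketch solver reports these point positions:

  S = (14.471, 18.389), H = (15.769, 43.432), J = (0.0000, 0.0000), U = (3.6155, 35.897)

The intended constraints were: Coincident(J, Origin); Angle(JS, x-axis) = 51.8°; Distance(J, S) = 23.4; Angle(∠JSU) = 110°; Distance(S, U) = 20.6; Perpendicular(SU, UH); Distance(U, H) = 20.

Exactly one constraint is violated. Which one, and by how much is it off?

Distance(U, H) = 20 — off by 5.70.

J = (0.00, 0.00) ✓; JS at 51.80° ✓; |JS| = 23.40 ✓; ∠JSU = 110.0° ✓; |SU| = 20.60 ✓; ∠(SU, UH) = 90.00° ✓; |UH| = 14.30 ✗.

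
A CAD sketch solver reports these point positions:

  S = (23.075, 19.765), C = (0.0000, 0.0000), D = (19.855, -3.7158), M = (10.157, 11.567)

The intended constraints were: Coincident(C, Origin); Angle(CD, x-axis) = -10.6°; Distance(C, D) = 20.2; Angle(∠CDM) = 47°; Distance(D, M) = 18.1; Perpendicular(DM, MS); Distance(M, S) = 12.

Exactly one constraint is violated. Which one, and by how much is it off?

Distance(M, S) = 12 — off by 3.30.

C = (0.00, 0.00) ✓; CD at -10.60° ✓; |CD| = 20.20 ✓; ∠CDM = 47.00° ✓; |DM| = 18.10 ✓; ∠(DM, MS) = 90.00° ✓; |MS| = 15.30 ✗.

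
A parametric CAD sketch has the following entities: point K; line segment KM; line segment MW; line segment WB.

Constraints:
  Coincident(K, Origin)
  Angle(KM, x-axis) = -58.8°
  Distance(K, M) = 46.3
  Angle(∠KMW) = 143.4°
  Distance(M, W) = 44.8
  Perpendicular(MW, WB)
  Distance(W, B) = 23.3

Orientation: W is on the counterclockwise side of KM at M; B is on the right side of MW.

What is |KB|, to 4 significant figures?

96.49

∠KMW = 143.4°, so MW runs at -58.8° + (180° − 143.4°) = -22.20° from the x-axis; with |MW| = 44.8, W = M + 44.8·(cos -22.20°, sin -22.20°) = (65.46, -56.53). The perpendicularity gives WB at right angles to MW; with |WB| = 23.3 on the right of MW, B = W + 23.3·(-0.3778, -0.9259) = (56.66, -78.10). Then |KB| = |B − K| = 96.49.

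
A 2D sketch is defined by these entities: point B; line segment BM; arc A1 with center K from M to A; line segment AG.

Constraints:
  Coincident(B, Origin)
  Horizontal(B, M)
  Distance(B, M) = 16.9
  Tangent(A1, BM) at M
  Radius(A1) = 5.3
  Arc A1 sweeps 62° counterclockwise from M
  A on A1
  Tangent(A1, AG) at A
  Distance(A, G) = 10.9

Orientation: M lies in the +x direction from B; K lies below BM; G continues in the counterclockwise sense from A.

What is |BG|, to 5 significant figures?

14.322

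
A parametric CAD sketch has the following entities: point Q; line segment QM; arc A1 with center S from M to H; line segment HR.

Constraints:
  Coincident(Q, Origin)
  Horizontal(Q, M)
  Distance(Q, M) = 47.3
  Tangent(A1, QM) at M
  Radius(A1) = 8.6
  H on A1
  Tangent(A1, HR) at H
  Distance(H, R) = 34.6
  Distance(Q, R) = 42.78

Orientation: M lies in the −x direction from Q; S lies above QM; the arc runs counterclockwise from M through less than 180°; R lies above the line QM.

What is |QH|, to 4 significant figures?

39.92

Checks: Q.y = 0.00, M.y = 0.00 ✓; |SM| = 8.600 ✓; |SH| = 8.600 ✓; ∠(SH, HR) = 90.00° ✓; |HR| = 34.60 ✓; |QR| = 42.78 ✓.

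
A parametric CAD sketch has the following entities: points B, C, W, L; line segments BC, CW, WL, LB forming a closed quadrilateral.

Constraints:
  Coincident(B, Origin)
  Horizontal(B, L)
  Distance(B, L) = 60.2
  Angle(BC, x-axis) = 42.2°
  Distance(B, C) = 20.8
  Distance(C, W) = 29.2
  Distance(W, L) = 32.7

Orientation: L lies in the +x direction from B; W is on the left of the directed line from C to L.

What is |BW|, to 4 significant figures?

49.53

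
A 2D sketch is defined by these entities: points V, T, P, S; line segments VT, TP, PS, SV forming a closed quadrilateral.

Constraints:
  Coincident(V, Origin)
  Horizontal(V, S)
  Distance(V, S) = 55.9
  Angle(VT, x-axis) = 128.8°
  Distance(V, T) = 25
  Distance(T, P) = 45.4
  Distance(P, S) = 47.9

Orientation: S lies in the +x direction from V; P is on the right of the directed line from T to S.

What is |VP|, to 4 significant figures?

20.46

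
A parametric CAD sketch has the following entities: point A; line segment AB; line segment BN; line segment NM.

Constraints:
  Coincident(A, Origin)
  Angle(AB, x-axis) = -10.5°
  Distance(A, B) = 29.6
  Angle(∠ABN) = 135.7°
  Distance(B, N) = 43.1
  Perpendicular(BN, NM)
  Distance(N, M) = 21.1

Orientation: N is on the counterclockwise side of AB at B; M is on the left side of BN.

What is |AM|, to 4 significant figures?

64.29

A is at the origin; AB runs at -10.5° with length 29.6, so B = 29.6·(cos -10.5°, sin -10.5°) = (29.10, -5.394). ∠ABN = 135.7°, so BN runs at -10.5° + (180° − 135.7°) = 33.80° from the x-axis; with |BN| = 43.1, N = B + 43.1·(cos 33.80°, sin 33.80°) = (64.92, 18.58). BN is perpendicular to NM; with |NM| = 21.1 on the left of BN, M = N + 21.1·(-0.5563, 0.8310) = (53.18, 36.12). Then |AM| = |M − A| = 64.29.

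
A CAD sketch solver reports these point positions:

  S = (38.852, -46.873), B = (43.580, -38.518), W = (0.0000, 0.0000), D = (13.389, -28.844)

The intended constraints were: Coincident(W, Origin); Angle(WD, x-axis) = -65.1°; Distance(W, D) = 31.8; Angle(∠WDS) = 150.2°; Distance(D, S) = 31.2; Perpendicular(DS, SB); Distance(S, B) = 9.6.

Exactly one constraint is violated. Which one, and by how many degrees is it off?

Perpendicular(DS, SB) — off by 5.80°.

W = (0.00, 0.00) ✓; WD at -65.10° ✓; |WD| = 31.80 ✓; ∠WDS = 150.2° ✓; |DS| = 31.20 ✓; ∠(DS, SB) = 95.80° ✗; |SB| = 9.600 ✓.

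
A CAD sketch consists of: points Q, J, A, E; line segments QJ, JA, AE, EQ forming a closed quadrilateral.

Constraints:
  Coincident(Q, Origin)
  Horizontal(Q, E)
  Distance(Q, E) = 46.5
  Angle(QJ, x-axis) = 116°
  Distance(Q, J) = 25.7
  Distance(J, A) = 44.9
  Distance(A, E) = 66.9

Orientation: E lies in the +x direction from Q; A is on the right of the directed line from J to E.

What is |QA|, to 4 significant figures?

27.29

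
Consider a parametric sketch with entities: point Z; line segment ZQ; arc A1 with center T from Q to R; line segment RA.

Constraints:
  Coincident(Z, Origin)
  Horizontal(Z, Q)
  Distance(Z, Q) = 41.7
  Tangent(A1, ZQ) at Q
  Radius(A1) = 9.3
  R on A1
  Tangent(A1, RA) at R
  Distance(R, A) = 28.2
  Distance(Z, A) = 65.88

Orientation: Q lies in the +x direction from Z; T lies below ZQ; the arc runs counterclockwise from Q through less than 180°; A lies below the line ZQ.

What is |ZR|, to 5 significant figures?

38.658

Z is at the origin; Z and Q share the same y with |ZQ| = 41.7 and Q on the +x side, so Q = (41.700, 0.0000). The tangent condition forces TQ to be normal to ZQ, so T = Q + (0, -9.3) = (41.700, -9.3000). Since TR ⟂ RA (tangency), |TA| = √(9.3² + 28.2²) = 29.694 regardless of where R sits on A1. So A lies on both circle(Z, 65.88) and circle(T, 29.694); the below-ZQ intersection is A = (55.406, -35.641). R is the foot of the tangent from A: R = (35.210, -15.961).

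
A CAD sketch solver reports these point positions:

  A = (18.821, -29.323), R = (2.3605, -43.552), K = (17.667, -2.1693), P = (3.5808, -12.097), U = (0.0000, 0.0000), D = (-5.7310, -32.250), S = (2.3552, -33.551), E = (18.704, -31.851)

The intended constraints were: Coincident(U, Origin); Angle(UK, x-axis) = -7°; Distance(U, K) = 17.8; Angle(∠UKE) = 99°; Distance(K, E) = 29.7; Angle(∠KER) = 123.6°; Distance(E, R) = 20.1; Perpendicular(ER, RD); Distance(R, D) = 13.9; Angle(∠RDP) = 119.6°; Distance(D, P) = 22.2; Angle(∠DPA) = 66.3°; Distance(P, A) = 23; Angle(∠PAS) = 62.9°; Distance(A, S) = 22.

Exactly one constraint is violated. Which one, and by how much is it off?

Distance(A, S) = 22 — off by 5.00.

U = (0.00, 0.00) ✓; UK at -7.000° ✓; |UK| = 17.80 ✓; ∠UKE = 99.00° ✓; |KE| = 29.70 ✓; ∠KER = 123.6° ✓; |ER| = 20.10 ✓; ∠(ER, RD) = 90.00° ✓; |RD| = 13.90 ✓; ∠RDP = 119.6° ✓; |DP| = 22.20 ✓; ∠DPA = 66.30° ✓; |PA| = 23.00 ✓; ∠PAS = 62.90° ✓; |AS| = 17.00 ✗.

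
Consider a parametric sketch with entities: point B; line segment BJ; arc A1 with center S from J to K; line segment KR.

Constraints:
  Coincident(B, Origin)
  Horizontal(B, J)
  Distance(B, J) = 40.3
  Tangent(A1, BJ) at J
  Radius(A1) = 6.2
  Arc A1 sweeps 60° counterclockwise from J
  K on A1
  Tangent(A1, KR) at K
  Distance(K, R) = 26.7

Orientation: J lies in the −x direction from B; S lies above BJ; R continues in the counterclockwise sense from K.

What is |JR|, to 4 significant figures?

32.22

B is at the origin; BJ is horizontal with |BJ| = 40.3 and J on the −x side, so J = (-40.30, 0.000). Since A1 is tangent to BJ there, SJ ⟂ BJ, so S = J + (0, 6.2) = (-40.30, 6.200). On A1, J sits at bearing -90° from S; a 60° counterclockwise sweep puts K at bearing -30°, so K = S + 6.2·(cos -30°, sin -30°) = (-34.93, 3.100). A1 meets KR tangentially, so SK is at right angles to KR, so KR runs along (−sin -30°, cos -30°); with |KR| = 26.7, R = (-21.58, 26.22). Then |JR| = |R − J| = 32.22.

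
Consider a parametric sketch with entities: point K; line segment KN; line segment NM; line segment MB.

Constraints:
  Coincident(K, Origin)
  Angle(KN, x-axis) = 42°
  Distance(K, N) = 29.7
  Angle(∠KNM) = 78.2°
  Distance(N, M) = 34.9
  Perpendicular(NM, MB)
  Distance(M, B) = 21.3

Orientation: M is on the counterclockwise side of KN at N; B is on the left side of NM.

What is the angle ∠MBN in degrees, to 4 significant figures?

58.60°

K is at the origin; KN runs at 42.0° with length 29.7, so N = 29.7·(cos 42.0°, sin 42.0°) = (22.07, 19.87). ∠KNM = 78.2°, so NM runs at 42.0° + (180° − 78.2°) = 143.8° from the x-axis; with |NM| = 34.9, M = N + 34.9·(cos 143.8°, sin 143.8°) = (-6.092, 40.49). The perpendicularity gives MB at right angles to NM; with |MB| = 21.3 on the left of NM, B = M + 21.3·(-0.5906, -0.8070) = (-18.67, 23.30). Then cos ∠MBN = BM·BN / (|BM||BN|), giving 58.60°.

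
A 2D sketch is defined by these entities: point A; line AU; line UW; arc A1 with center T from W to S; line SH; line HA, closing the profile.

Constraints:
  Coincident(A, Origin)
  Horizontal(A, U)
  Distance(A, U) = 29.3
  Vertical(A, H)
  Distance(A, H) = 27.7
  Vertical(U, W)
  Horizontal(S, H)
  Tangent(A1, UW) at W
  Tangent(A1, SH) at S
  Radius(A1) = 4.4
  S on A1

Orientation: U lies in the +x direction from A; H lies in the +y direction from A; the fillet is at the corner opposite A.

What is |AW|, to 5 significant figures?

37.435

A is at the origin; AU is horizontal with |AU| = 29.3 and U on the +x side, so U = (29.300, 0.0000). A and H share the same x with |AH| = 27.7 and H on the +y side, so H = (0.0000, 27.700). The virtual corner opposite A is at (29.300, 27.700). A1 meets UW tangentially, so TW is at right angles to UW and tangency of A1 to SH means the radius TS is perpendicular to SH, with radius 4.4, so the center T sits 4.4 in from both sides at T = (24.900, 23.300). That places the tangent points at W = (29.300, 23.300) on UW and S = (24.900, 27.700) on SH. Then |AW| = |W − A| = 37.435.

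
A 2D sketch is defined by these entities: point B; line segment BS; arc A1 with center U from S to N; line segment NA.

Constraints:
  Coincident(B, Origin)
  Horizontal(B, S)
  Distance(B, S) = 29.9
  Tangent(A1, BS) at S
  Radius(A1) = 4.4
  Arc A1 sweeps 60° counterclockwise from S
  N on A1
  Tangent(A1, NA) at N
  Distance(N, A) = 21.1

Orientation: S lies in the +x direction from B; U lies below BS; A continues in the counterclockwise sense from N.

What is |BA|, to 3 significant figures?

25.7

B is at the origin; BS is horizontal with |BS| = 29.9 and S on the +x side, so S = (29.9, 0.00). The tangent condition forces US to be normal to BS, so U = S + (0, -4.4) = (29.9, -4.40). On A1, S sits at bearing 90° from U; a 60° counterclockwise sweep puts N at bearing 150°, so N = U + 4.4·(cos 150°, sin 150°) = (26.1, -2.20). A1 meets NA tangentially, so UN is at right angles to NA, so NA runs along (−sin 150°, cos 150°); with |NA| = 21.1, A = (15.5, -20.5). Then |BA| = |A − B| = 25.7.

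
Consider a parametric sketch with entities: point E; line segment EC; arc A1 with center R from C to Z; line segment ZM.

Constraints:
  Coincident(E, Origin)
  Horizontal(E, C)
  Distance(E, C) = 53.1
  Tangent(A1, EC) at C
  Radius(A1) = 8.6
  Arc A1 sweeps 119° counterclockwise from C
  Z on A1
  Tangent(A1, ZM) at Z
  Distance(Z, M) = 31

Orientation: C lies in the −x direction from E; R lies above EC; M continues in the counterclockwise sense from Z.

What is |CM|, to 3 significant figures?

40.6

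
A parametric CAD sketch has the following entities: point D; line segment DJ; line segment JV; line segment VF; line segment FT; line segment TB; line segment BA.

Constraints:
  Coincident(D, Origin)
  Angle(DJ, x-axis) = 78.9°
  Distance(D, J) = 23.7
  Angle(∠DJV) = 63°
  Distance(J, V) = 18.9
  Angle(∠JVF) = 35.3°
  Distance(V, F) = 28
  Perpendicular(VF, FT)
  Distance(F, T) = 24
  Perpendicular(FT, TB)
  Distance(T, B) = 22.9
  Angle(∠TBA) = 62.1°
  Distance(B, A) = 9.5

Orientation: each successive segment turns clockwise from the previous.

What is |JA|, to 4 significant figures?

7.517

FT is perpendicular to TB, so TB runs at -2.800°; with |TB| = 22.9, B = (15.51, 35.82). ∠TBA = 62.1° gives BA at -120.7° from the x-axis; with |BA| = 9.5, A = (10.66, 27.65). Then |JA| = |A − J| = 7.517.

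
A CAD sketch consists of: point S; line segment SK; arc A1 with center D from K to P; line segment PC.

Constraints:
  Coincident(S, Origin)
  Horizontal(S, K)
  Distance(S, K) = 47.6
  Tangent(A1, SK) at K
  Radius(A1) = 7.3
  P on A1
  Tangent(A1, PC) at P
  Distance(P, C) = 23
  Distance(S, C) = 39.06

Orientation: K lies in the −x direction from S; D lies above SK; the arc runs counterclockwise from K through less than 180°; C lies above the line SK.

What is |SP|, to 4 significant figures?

41.31

Checks: S = (0.00, 0.00) ✓; |DP| = 7.300 ✓; ∠(DP, PC) = 90.00° ✓; |PC| = 23.00 ✓; |SC| = 39.06 ✓.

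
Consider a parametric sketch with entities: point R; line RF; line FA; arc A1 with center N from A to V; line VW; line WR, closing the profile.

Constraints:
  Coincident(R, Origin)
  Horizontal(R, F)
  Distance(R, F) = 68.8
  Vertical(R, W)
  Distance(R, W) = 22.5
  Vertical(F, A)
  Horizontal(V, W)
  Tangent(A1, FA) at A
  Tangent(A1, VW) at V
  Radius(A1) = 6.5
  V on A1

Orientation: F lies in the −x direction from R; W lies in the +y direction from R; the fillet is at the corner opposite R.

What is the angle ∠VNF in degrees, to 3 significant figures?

158°

R is at the origin; RF is horizontal with |RF| = 68.8 and F on the −x side, so F = (-68.8, 0.00). RW is vertical with |RW| = 22.5 and W on the +y side, so W = (0.00, 22.5). The virtual corner opposite R is at (-68.8, 22.5). Since A1 is tangent to FA there, NA ⟂ FA and since A1 is tangent to VW there, NV ⟂ VW, with radius 6.5, so the center N sits 6.5 in from both sides at N = (-62.3, 16.0). That places the tangent points at A = (-68.8, 16.0) on FA and V = (-62.3, 22.5) on VW. Then cos ∠VNF = NV·NF / (|NV||NF|), giving 158°.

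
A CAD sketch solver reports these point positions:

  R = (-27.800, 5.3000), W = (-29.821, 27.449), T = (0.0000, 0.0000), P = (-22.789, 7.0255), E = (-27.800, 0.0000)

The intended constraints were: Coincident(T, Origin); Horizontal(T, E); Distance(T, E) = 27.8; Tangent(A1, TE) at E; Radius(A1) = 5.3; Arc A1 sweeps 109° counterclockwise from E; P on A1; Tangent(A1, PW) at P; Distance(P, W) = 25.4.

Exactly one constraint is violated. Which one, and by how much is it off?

Distance(P, W) = 25.4 — off by 3.80.

T = (0.00, 0.00) ✓; T.y = 0.00, E.y = 0.00 ✓; |TE| = 27.80 ✓; ∠(RE, ET) = 90.00° ✓; |RE| = 5.300 ✓; bearing(R→P) − bearing(R→E) = 109.0° ✓; |RP| = 5.300 ✓; ∠(RP, PW) = 90.00° ✓; |PW| = 21.60 ✗.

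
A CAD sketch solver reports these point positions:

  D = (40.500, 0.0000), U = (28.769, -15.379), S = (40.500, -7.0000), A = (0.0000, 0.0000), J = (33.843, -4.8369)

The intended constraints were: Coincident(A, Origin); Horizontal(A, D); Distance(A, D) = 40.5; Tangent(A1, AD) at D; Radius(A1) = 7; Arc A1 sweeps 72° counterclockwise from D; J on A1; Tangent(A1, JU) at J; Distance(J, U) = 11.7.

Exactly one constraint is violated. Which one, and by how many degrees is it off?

Tangent(A1, JU) at J — off by 7.70°.

A = (0.00, 0.00) ✓; A.y = 0.00, D.y = 0.00 ✓; |AD| = 40.50 ✓; ∠(SD, DA) = 90.00° ✓; |SD| = 7.000 ✓; bearing(S→J) − bearing(S→D) = 72.00° ✓; |SJ| = 7.000 ✓; ∠(SJ, JU) = 97.70° ✗; |JU| = 11.70 ✓.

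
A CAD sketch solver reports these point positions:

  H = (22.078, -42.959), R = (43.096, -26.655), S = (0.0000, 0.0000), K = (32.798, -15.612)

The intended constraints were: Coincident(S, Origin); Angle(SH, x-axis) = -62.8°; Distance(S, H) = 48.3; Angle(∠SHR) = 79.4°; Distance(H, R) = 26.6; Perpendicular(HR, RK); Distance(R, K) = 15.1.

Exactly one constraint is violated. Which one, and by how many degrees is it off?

Perpendicular(HR, RK) — off by 5.20°.

S = (0.00, 0.00) ✓; SH at -62.80° ✓; |SH| = 48.30 ✓; ∠SHR = 79.40° ✓; |HR| = 26.60 ✓; ∠(HR, RK) = 95.20° ✗; |RK| = 15.10 ✓.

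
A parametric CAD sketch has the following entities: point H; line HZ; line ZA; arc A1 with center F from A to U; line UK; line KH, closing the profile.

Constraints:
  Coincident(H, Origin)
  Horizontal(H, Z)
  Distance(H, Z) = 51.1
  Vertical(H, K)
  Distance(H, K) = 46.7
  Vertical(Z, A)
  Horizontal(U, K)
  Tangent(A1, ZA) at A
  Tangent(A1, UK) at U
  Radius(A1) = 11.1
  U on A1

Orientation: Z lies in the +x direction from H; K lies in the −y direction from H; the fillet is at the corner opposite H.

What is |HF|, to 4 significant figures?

53.55

HK is vertical with |HK| = 46.7 and K on the −y side, so K = (0.000, -46.70). The virtual corner opposite H is at (51.10, -46.70). A1 meets ZA tangentially, so FA is at right angles to ZA and tangency of A1 to UK means the radius FU is perpendicular to UK, with radius 11.1, so the center F sits 11.1 in from both sides at F = (40.00, -35.60). Then |HF| = |F − H| = 53.55.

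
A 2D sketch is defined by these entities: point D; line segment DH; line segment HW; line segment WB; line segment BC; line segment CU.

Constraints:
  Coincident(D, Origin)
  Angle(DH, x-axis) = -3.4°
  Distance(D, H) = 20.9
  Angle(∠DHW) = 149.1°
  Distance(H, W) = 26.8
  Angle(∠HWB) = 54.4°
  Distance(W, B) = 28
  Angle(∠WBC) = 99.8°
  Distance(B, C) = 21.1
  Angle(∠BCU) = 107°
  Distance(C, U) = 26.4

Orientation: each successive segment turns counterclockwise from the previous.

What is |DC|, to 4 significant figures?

9.858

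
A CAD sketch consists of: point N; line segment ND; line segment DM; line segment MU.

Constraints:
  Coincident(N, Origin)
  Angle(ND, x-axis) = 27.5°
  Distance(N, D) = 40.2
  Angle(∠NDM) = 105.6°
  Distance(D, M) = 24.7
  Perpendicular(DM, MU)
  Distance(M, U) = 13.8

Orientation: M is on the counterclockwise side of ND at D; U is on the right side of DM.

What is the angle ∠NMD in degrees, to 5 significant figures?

47.475°

N is at the origin; ND runs at 27.5° with length 40.2, so D = 40.2·(cos 27.5°, sin 27.5°) = (35.658, 18.562). ∠NDM = 105.6°, so DM runs at 27.5° + (180° − 105.6°) = 101.90° from the x-axis; with |DM| = 24.7, M = D + 24.7·(cos 101.90°, sin 101.90°) = (30.565, 42.731). Then cos ∠NMD = MN·MD / (|MN||MD|), giving 47.475°.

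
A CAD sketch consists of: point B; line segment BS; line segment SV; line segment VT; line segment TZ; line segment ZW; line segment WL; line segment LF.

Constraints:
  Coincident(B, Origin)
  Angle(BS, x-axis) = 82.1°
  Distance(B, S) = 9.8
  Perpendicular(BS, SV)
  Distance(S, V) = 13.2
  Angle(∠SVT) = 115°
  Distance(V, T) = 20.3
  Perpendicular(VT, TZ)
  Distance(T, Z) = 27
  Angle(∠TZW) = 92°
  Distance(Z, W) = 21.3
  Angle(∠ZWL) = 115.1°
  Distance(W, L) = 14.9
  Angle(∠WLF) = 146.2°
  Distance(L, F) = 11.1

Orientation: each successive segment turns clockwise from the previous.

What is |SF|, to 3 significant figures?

8.56

B is at the origin; BS runs at 82.1° with length 9.8, so S = (1.35, 9.71). The perpendicularity gives SV at right angles to BS, so SV runs at -7.90°; with |SV| = 13.2, V = (14.4, 7.89). ∠SVT = 115.0° gives VT at -72.9° from the x-axis; with |VT| = 20.3, T = (20.4, -11.5). VT ⟂ TZ, so TZ runs at -163°; with |TZ| = 27.0, Z = (-5.42, -19.4). ∠TZW = 92.0° gives ZW at 109° from the x-axis; with |ZW| = 21.3, W = (-12.4, 0.678). ∠ZWL = 115.1° gives WL at 44.2° from the x-axis; with |WL| = 14.9, L = (-1.70, 11.1). ∠WLF = 146.2° gives LF at 10.4° from the x-axis; with |LF| = 11.1, F = (9.21, 13.1). Then |SF| = |F − S| = 8.56.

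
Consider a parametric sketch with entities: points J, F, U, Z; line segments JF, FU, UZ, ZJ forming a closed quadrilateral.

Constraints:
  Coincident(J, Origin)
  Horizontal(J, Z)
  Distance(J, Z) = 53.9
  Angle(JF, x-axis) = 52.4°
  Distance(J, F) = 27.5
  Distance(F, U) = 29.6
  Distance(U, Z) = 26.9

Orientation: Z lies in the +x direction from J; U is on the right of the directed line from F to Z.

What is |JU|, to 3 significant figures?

28.2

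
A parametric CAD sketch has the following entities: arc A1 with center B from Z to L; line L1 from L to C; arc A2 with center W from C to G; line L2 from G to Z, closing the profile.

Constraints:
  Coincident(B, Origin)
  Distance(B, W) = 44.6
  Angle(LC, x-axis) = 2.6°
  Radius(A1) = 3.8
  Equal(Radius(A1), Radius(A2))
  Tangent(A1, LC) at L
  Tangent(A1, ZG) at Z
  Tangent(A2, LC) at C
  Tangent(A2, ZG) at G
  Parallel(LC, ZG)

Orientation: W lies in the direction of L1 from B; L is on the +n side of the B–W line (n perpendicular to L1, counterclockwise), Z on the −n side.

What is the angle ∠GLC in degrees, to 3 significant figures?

9.67°

The slot axis is L1's direction at 2.6°, so u = (cos 2.6°, sin 2.6°) = (0.999, 0.0454) and n = (−sin 2.6°, cos 2.6°) = (-0.0454, 0.999). B is at the origin and W lies 44.6 along u from B, so W = 44.6·u = (44.6, 2.02). Tangency of A1 to both parallel lines with radius 3.8 puts L and Z at B ± 3.8·n: L = (-0.172, 3.80), Z = (0.172, -3.80). Equal radii place C and G the same way about W: C = W + 3.8·n = (44.4, 5.82), G = W − 3.8·n = (44.7, -1.77). Then cos ∠GLC = LG·LC / (|LG||LC|), giving 9.67°.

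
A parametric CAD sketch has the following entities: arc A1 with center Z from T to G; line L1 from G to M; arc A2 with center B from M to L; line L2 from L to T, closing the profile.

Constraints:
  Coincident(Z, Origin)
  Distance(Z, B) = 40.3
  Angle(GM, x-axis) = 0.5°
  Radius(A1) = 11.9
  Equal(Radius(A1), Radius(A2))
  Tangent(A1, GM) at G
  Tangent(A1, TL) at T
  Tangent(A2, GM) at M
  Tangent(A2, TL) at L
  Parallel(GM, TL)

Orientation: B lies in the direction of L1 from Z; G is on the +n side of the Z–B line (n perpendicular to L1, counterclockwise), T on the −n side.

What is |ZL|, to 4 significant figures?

42.02

The slot axis is L1's direction at 0.5°, so u = (cos 0.5°, sin 0.5°) = (1.000, 0.008727) and n = (−sin 0.5°, cos 0.5°) = (-0.008727, 1.000). Z is at the origin and B lies 40.3 along u from Z, so B = 40.3·u = (40.30, 0.3517). Tangency of A1 to both parallel lines with radius 11.9 puts G and T at Z ± 11.9·n: G = (-0.1038, 11.90), T = (0.1038, -11.90). Equal radii place M and L the same way about B: M = B + 11.9·n = (40.19, 12.25), L = B − 11.9·n = (40.40, -11.55). Then |ZL| = |L − Z| = 42.02.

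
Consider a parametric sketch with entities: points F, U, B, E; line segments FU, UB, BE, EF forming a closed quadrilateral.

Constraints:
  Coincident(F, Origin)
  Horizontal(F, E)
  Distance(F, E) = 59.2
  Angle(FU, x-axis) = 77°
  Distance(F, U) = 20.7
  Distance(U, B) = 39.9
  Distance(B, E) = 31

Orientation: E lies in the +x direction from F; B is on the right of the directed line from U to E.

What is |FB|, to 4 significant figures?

31.88

F is at the origin; FE is horizontal with |FE| = 59.2 and E in +x, so E = (59.2, 0). FU runs at 77.0° with |FU| = 20.7, so U = (4.656, 20.17). B is determined by |UB| = 39.9 and |BE| = 31.0 together: it lies at the intersection of circle(U, 39.9) and circle(E, 31.0). With |UE| = 58.15, the foot of the radical line on UE is 34.50 from U and the perpendicular offset is √(39.9² − 34.50²) = 20.04. Taking the right-of-UE solution: B = (30.07, -10.59).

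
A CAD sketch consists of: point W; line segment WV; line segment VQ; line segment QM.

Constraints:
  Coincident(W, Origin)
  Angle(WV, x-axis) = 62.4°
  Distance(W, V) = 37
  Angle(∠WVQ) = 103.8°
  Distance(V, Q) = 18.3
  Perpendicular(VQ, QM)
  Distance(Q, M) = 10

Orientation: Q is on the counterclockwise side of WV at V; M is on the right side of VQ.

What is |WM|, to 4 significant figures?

53.34

W is at the origin; WV runs at 62.4° with length 37.0, so V = 37.0·(cos 62.4°, sin 62.4°) = (17.14, 32.79). ∠WVQ = 103.8°, so VQ runs at 62.4° + (180° − 103.8°) = 138.6° from the x-axis; with |VQ| = 18.3, Q = V + 18.3·(cos 138.6°, sin 138.6°) = (3.415, 44.89). The perpendicularity gives QM at right angles to VQ; with |QM| = 10.0 on the right of VQ, M = Q + 10.0·(0.6613, 0.7501) = (10.03, 52.39). Then |WM| = |M − W| = 53.34.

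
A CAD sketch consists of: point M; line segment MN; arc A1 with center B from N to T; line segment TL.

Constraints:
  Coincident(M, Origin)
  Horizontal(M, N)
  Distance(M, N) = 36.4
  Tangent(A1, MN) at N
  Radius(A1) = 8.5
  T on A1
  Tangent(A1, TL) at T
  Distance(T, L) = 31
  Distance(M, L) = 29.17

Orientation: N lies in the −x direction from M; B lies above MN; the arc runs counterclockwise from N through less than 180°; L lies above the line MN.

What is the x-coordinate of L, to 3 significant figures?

-10.3

M is at the origin; MN is horizontal with |MN| = 36.4 and N on the −x side, so N = (-36.4, 0.00). A1 meets MN tangentially, so BN is at right angles to MN, so B = N + (0, 8.5) = (-36.4, 8.50). Since BT ⟂ TL (tangency), |BL| = √(8.5² + 31.0²) = 32.1 regardless of where T sits on A1. So L lies on both circle(M, 29.17) and circle(B, 32.1); the above-MN intersection is L = (-10.3, 27.3). T is the foot of the tangent from L: T = (-29.8, 3.16).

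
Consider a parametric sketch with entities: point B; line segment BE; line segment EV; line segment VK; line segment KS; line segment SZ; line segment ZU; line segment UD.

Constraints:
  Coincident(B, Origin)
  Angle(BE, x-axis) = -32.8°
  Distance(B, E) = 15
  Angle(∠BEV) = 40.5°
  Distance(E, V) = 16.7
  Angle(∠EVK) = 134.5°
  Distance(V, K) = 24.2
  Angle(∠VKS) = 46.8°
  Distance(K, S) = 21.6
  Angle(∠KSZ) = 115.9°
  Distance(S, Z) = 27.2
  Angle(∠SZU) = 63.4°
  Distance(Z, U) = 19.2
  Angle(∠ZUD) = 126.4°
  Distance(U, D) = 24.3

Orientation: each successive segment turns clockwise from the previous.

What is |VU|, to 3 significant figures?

6.98

B is at the origin; BE runs at -32.8° with length 15.0, so E = (12.6, -8.13). ∠BEV = 40.5° gives EV at -172° from the x-axis; with |EV| = 16.7, V = (-3.94, -10.4). ∠EVK = 134.5° gives VK at 142° from the x-axis; with |VK| = 24.2, K = (-23.1, 4.47). ∠VKS = 46.8° gives KS at 9.00° from the x-axis; with |KS| = 21.6, S = (-1.73, 7.85). ∠KSZ = 115.9° gives SZ at -55.1° from the x-axis; with |SZ| = 27.2, Z = (13.8, -14.5). ∠SZU = 63.4° gives ZU at -172° from the x-axis; with |ZU| = 19.2, U = (-5.17, -17.2). Then |VU| = |U − V| = 6.98.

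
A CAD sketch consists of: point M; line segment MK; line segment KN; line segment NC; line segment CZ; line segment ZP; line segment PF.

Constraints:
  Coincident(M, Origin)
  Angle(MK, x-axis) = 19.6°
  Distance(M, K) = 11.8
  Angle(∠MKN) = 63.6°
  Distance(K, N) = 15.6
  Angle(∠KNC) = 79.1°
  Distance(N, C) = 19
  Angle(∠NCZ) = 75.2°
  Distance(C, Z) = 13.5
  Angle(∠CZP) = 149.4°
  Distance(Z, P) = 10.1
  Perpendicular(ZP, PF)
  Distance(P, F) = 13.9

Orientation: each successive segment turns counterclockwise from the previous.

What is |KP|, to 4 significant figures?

7.249

M is at the origin; MK runs at 19.6° with length 11.8, so K = (11.12, 3.958). ∠MKN = 63.6° gives KN at 136.0° from the x-axis; with |KN| = 15.6, N = (-0.1054, 14.79). ∠KNC = 79.1° gives NC at -123.1° from the x-axis; with |NC| = 19.0, C = (-10.48, -1.122). ∠NCZ = 75.2° gives CZ at -18.30° from the x-axis; with |CZ| = 13.5, Z = (2.336, -5.361). ∠CZP = 149.4° gives ZP at 12.30° from the x-axis; with |ZP| = 10.1, P = (12.20, -3.209). Then |KP| = |P − K| = 7.249.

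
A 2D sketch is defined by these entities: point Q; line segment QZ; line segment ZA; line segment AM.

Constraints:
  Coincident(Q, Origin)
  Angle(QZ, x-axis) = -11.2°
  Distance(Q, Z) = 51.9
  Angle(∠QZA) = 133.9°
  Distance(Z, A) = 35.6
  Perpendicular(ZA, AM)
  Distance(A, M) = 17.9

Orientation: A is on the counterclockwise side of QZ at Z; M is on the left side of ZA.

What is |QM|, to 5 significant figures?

74.195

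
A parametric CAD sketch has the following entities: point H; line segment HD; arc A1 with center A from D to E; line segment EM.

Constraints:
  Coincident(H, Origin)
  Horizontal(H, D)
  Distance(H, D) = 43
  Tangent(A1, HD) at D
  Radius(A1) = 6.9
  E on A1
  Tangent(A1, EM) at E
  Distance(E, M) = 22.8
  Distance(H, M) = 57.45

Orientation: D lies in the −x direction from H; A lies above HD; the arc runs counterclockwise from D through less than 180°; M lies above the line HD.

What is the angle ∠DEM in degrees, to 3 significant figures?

119°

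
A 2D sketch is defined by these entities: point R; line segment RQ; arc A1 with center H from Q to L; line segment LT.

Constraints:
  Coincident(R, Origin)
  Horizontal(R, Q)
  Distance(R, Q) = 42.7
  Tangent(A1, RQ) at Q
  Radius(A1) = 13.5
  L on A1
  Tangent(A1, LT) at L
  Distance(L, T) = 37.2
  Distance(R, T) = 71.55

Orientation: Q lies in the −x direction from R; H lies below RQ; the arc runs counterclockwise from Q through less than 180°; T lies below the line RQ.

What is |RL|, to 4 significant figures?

58.23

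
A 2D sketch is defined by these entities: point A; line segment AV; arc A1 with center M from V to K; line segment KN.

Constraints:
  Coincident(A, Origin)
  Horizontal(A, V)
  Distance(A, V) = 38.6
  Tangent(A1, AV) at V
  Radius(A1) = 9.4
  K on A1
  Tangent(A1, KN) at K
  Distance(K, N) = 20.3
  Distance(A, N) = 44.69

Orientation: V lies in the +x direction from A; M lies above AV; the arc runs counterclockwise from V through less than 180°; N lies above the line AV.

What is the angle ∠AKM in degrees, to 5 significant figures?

22.321°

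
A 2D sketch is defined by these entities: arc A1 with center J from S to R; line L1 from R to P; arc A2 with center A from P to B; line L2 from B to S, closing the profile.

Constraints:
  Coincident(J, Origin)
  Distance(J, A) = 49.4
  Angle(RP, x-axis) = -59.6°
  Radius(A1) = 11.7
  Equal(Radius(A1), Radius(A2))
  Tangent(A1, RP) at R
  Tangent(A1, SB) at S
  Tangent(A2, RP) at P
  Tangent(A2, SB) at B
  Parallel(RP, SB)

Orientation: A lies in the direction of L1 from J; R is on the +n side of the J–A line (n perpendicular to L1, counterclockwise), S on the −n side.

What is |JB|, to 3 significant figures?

50.8

The slot axis is L1's direction at -59.6°, so u = (cos -59.6°, sin -59.6°) = (0.506, -0.863) and n = (−sin -59.6°, cos -59.6°) = (0.863, 0.506). J is at the origin and A lies 49.4 along u from J, so A = 49.4·u = (25.0, -42.6). Tangency of A1 to both parallel lines with radius 11.7 puts R and S at J ± 11.7·n: R = (10.1, 5.92), S = (-10.1, -5.92). Equal radii place P and B the same way about A: P = A + 11.7·n = (35.1, -36.7), B = A − 11.7·n = (14.9, -48.5). Then |JB| = |B − J| = 50.8.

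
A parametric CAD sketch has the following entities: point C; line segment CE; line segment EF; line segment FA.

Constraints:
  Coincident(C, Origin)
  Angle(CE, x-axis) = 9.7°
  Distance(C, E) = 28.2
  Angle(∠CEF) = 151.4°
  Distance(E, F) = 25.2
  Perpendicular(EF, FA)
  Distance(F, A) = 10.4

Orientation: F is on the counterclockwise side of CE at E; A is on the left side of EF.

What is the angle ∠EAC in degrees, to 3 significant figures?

26.0°

∠CEF = 151.4°, so EF runs at 9.7° + (180° − 151.4°) = 38.3° from the x-axis; with |EF| = 25.2, F = E + 25.2·(cos 38.3°, sin 38.3°) = (47.6, 20.4). EF is perpendicular to FA; with |FA| = 10.4 on the left of EF, A = F + 10.4·(-0.620, 0.785) = (41.1, 28.5). Then cos ∠EAC = AE·AC / (|AE||AC|), giving 26.0°.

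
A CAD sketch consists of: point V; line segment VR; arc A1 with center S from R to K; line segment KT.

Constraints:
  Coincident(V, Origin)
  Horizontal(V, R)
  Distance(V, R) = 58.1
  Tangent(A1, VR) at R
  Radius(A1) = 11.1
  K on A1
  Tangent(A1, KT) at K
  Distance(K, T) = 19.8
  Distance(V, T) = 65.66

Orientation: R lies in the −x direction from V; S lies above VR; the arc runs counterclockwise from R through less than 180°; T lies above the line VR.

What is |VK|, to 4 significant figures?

50.54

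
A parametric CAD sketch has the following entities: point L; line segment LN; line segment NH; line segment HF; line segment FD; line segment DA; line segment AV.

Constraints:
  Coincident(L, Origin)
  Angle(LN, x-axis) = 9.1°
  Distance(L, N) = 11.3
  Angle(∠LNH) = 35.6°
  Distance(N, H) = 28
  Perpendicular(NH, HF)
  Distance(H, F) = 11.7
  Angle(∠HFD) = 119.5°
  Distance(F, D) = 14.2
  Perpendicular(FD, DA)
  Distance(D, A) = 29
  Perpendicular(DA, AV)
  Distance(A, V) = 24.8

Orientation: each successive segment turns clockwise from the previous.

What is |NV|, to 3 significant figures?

29.6

L is at the origin; LN runs at 9.1° with length 11.3, so N = (11.2, 1.79). ∠LNH = 35.6° gives NH at -135° from the x-axis; with |NH| = 28.0, H = (-8.74, -17.9). The perpendicularity gives HF at right angles to NH, so HF runs at 135°; with |HF| = 11.7, F = (-17.0, -9.59). ∠HFD = 119.5° gives FD at 74.2° from the x-axis; with |FD| = 14.2, D = (-13.1, 4.07). The perpendicularity gives DA at right angles to FD, so DA runs at -15.8°; with |DA| = 29.0, A = (14.8, -3.82). DA ⟂ AV, so AV runs at -106°; with |AV| = 24.8, V = (8.04, -27.7). Then |NV| = |V − N| = 29.6.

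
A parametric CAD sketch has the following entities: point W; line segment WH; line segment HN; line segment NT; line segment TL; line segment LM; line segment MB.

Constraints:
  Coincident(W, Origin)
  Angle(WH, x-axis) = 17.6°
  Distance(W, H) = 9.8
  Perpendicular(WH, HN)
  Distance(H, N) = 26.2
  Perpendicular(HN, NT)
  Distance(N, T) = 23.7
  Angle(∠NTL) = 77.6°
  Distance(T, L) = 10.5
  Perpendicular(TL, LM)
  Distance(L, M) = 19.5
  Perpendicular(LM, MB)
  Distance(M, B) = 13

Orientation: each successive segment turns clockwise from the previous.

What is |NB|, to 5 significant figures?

8.4201

The perpendicularity gives LM at right angles to TL, so LM runs at 5.2000°; with |LM| = 19.5, M = (13.141, -16.952). LM ⟂ MB, so MB runs at -84.800°; with |MB| = 13.0, B = (14.319, -29.899). Then |NB| = |B − N| = 8.4201.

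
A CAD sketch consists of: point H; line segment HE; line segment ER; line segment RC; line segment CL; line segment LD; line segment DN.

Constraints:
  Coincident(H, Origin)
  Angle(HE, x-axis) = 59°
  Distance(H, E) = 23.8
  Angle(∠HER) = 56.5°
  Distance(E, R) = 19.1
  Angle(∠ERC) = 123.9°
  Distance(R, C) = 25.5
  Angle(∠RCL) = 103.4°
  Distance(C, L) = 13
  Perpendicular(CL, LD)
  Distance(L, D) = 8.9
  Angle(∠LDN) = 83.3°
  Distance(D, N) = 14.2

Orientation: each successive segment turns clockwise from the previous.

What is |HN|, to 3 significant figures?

16.2

H is at the origin; HE runs at 59.0° with length 23.8, so E = (12.3, 20.4). ∠HER = 56.5° gives ER at -64.5° from the x-axis; with |ER| = 19.1, R = (20.5, 3.16). ∠ERC = 123.9° gives RC at -121° from the x-axis; with |RC| = 25.5, C = (7.50, -18.8). ∠RCL = 103.4° gives CL at 163° from the x-axis; with |CL| = 13.0, L = (-4.92, -14.9). The perpendicularity gives LD at right angles to CL, so LD runs at 72.8°; with |LD| = 8.9, D = (-2.29, -6.44). ∠LDN = 83.3° gives DN at -23.9° from the x-axis; with |DN| = 14.2, N = (10.7, -12.2). Then |HN| = |N − H| = 16.2.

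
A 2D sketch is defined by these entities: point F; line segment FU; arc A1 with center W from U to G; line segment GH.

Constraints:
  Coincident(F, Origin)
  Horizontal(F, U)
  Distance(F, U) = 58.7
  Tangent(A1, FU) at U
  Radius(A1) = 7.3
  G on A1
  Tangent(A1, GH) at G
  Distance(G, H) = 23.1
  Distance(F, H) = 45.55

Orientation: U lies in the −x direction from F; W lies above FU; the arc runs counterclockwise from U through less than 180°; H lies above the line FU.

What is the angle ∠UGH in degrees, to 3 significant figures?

152°

Checks: F.y = 0.00, U.y = 0.00 ✓; |WG| = 7.300 ✓; ∠(WG, GH) = 90.00° ✓; |GH| = 23.10 ✓; |FH| = 45.55 ✓.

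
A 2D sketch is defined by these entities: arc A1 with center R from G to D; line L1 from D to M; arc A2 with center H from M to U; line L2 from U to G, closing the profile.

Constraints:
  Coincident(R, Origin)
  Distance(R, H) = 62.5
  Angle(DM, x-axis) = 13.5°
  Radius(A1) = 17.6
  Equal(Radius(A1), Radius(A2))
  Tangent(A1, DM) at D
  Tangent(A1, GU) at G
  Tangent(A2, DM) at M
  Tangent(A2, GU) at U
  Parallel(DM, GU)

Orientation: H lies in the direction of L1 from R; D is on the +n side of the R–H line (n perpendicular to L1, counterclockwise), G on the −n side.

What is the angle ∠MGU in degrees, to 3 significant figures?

29.4°

The slot axis is L1's direction at 13.5°, so u = (cos 13.5°, sin 13.5°) = (0.972, 0.233) and n = (−sin 13.5°, cos 13.5°) = (-0.233, 0.972). R is at the origin and H lies 62.5 along u from R, so H = 62.5·u = (60.8, 14.6). Tangency of A1 to both parallel lines with radius 17.6 puts D and G at R ± 17.6·n: D = (-4.11, 17.1), G = (4.11, -17.1). Equal radii place M and U the same way about H: M = H + 17.6·n = (56.7, 31.7), U = H − 17.6·n = (64.9, -2.52). Then cos ∠MGU = GM·GU / (|GM||GU|), giving 29.4°.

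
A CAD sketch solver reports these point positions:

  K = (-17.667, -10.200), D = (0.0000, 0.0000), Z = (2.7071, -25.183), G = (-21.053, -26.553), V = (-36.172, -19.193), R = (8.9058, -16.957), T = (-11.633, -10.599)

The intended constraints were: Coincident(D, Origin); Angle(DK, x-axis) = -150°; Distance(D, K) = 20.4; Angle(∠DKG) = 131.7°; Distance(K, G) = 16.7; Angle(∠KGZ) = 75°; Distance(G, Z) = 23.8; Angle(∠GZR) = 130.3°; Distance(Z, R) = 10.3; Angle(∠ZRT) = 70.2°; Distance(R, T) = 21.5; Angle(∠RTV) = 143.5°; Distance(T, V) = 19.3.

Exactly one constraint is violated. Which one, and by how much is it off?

Distance(T, V) = 19.3 — off by 6.70.

D = (0.00, 0.00) ✓; DK at -150.0° ✓; |DK| = 20.40 ✓; ∠DKG = 131.7° ✓; |KG| = 16.70 ✓; ∠KGZ = 75.00° ✓; |GZ| = 23.80 ✓; ∠GZR = 130.3° ✓; |ZR| = 10.30 ✓; ∠ZRT = 70.20° ✓; |RT| = 21.50 ✓; ∠RTV = 143.5° ✓; |TV| = 26.00 ✗.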